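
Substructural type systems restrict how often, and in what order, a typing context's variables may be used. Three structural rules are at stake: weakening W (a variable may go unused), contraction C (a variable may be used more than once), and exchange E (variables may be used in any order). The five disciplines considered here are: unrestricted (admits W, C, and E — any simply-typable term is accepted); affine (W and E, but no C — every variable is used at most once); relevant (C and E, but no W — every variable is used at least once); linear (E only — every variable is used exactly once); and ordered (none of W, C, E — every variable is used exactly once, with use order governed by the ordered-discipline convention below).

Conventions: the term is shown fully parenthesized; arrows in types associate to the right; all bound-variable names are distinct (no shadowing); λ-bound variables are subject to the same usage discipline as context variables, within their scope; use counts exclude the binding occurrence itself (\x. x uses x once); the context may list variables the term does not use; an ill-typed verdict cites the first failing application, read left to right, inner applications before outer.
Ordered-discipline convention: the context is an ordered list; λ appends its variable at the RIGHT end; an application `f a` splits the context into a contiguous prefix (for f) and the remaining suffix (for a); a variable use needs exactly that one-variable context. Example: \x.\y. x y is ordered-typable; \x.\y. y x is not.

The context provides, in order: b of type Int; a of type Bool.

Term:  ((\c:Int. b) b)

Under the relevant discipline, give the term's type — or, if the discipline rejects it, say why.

not well-typed under relevant — a, c never used (weakening)
variable uses: b=2, a=0, c (λ-bound)=0
left-to-right use order: b, b
typing: ✓ — Int
per-discipline verdicts: ordered ✗ · linear ✗ · affine ✗ · relevant ✗ · unrestricted ✓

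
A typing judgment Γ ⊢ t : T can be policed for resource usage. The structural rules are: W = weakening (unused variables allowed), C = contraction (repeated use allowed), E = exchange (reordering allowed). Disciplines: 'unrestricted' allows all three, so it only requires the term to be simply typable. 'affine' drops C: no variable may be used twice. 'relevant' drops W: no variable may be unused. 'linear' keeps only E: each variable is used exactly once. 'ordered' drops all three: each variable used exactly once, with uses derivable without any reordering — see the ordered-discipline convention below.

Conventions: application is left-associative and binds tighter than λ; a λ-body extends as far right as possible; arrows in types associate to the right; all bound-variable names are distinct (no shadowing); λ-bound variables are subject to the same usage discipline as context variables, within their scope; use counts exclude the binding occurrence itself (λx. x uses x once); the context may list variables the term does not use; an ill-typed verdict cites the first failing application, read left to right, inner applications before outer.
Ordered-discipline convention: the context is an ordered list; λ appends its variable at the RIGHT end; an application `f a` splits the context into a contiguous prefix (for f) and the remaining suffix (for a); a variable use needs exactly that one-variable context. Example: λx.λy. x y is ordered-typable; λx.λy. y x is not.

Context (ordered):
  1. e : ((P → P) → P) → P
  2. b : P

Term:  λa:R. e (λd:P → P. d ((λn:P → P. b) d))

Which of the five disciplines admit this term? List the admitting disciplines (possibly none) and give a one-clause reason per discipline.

admitting disciplines: unrestricted
use counts: e=1; b=1; a (λ-bound)=0; d (λ-bound)=2; n (λ-bound)=0
uses in reading order: e, d, b, d
typing: the term checks, with type R → P
ordered: ✗ — needs contraction — d ×2; a, n never used (weakening)
linear: ✗ — needs contraction — d ×2; a, n never used (weakening)
affine: ✗ — needs contraction — d ×2
relevant: ✗ — a, n never used (weakening)
unrestricted: ✓ — type-checks (R → P) and nothing is barred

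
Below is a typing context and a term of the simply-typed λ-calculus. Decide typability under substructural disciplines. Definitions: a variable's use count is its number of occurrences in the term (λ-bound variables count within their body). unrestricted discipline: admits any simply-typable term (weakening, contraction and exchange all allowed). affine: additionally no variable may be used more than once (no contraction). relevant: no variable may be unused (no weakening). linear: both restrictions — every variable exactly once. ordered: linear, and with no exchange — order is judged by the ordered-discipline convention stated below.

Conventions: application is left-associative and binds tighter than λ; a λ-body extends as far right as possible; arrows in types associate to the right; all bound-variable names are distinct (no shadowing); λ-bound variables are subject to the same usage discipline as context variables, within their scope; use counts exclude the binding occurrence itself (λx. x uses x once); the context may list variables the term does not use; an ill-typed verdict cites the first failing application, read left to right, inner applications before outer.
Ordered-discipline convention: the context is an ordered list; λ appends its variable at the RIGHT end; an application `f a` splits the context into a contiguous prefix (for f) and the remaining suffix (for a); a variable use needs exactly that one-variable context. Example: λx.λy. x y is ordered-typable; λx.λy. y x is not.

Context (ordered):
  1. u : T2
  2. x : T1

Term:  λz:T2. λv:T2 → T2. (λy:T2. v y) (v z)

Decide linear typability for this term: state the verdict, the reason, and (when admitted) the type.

no — repeated use of v ×2; unused: u, x — weakening required
variable uses: u=0; x=0; z [bound]=1; v [bound]=2; y [bound]=1
order of uses: v, y, v, z
typing: well-typed — term : T2 → (T2 → T2) → T2
all disciplines: ordered ✗ · linear ✗ · affine ✗ · relevant ✗ · unrestricted ✓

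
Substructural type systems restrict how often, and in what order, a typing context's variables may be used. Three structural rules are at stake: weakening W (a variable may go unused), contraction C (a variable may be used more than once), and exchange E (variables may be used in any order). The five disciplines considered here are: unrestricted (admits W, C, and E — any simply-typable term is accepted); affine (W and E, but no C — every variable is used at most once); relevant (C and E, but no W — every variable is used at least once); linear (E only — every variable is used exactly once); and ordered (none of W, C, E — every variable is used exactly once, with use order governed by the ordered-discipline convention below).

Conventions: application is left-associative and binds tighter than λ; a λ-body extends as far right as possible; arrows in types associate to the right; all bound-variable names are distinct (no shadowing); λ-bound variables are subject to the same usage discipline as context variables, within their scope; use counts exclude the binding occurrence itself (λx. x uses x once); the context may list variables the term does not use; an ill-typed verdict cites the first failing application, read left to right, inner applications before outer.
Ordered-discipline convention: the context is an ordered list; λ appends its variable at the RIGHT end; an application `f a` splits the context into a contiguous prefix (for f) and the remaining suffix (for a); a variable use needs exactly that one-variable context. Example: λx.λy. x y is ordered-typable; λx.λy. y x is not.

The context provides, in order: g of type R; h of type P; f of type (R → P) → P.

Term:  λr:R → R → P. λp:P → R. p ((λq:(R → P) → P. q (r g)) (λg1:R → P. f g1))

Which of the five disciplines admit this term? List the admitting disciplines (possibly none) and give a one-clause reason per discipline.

admitted in: affine, unrestricted
use counts: g=1; h=0; f=1; r (bound)=1; p (bound)=1; q (bound)=1; g1 (bound)=1
uses in reading order: p, q, r, g, f, g1
typing: the term checks, with type (R → R → P) → (P → R) → R
ordered: ✗, needs weakening: h unused
linear: ✗, needs weakening: h unused
affine: ✓, at most one use each (g, h, f, r, p, q, g1)
relevant: ✗, needs weakening: h unused
unrestricted: ✓, typability at (R → R → P) → (P → R) → R is all that's needed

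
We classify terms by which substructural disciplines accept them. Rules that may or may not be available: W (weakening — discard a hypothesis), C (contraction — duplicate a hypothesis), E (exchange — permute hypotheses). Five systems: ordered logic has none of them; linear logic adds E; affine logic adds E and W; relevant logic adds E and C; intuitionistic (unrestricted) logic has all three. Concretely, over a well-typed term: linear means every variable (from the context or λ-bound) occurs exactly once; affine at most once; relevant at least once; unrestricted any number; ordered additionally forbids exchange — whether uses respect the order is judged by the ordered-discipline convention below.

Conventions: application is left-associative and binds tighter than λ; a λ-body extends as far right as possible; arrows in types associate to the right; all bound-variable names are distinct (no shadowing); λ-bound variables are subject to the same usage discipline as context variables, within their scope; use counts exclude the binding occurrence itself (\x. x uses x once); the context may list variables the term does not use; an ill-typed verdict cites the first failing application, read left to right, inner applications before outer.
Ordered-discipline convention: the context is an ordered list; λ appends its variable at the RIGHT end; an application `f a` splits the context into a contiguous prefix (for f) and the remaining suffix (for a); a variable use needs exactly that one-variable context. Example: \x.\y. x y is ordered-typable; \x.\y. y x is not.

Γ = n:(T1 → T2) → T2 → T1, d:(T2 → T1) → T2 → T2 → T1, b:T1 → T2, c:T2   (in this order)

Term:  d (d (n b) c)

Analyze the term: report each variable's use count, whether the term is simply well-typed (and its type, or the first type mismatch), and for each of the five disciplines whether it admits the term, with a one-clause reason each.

use counts: n: 1, d: 2, b: 1, c: 1
uses in reading order: d, d, n, b, c
typing: well-typed at T2 → T2 → T1
ordered: ✗ — repeated use of d ×2
linear: ✗ — repeated use of d ×2
affine: ✗ — repeated use of d ×2
relevant: ✓ — every one of n, d, b, c appears
unrestricted: ✓ — well-typed at T2 → T2 → T1; no restrictions here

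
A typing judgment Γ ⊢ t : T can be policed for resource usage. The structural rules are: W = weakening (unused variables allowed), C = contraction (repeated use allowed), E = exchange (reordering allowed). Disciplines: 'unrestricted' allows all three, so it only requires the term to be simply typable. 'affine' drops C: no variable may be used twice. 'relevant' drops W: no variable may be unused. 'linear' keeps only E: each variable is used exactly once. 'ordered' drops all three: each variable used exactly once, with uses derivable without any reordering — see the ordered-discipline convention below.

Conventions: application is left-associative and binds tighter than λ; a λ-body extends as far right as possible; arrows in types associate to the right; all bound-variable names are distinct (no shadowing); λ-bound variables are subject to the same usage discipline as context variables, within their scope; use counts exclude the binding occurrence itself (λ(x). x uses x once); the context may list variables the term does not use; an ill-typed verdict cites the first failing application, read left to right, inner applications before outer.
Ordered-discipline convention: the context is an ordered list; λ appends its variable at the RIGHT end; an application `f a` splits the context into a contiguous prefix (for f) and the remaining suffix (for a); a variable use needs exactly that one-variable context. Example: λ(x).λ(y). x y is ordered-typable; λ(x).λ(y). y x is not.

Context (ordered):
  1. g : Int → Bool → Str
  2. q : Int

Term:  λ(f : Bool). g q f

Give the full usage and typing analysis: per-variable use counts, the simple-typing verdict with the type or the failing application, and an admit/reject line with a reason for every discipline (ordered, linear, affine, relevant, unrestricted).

usage: g=1; q=1; f [bound]=1
left-to-right use order: g, q, f
typing: well-typed — term : Bool → Str
ordered: ✓ — g, q, f once each; derivable with no W/C/E
linear: ✓ — single use per variable (g, q, f)
affine: ✓ — g, q, f: no repeats, contraction unneeded
relevant: ✓ — g, q, f: all used, weakening unneeded
unrestricted: ✓ — well-typed at Bool → Str; no restrictions here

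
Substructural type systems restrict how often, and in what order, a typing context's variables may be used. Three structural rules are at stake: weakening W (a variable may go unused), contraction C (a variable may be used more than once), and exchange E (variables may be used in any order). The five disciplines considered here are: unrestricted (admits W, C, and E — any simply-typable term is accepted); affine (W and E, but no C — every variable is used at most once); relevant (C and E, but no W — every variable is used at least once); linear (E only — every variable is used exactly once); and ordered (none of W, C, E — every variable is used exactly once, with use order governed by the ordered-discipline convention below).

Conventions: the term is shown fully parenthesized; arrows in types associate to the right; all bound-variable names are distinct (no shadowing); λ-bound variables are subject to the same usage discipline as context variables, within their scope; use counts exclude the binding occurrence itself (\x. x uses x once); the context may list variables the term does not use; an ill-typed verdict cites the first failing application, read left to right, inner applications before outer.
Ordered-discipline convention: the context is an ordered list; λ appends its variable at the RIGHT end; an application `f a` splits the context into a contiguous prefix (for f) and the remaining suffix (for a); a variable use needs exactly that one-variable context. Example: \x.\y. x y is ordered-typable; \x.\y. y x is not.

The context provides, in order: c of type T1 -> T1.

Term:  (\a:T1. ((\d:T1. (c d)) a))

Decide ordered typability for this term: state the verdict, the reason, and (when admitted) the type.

yes — c, a, d once each; derivable with no W/C/E; term : T1 -> T1
usage: c: 1×; a (λ-bound): 1×; d (λ-bound): 1×
order of uses: c, d, a
typing: well-typed — term : T1 -> T1
across the five disciplines: ordered ✓ · linear ✓ · affine ✓ · relevant ✓ · unrestricted ✓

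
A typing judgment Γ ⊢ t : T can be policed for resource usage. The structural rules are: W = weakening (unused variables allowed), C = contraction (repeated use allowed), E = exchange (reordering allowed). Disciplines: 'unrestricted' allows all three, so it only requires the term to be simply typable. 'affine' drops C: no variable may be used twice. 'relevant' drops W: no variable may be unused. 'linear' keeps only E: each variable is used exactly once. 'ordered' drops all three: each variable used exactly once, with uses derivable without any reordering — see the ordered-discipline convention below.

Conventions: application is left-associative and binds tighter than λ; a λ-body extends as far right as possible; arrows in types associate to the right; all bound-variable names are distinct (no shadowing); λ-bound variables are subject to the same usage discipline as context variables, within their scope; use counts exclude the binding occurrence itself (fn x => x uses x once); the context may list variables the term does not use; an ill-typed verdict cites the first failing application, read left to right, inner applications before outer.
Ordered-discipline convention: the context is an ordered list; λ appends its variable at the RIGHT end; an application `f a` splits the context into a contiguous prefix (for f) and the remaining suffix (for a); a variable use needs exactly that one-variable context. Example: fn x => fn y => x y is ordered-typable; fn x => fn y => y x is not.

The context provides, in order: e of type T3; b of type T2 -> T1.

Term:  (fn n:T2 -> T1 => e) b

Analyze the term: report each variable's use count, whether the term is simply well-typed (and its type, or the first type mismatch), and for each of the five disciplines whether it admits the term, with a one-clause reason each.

variable uses: e: 1×; b: 1×; n (bound): 0×
use order (left to right): e, b
typing: well-typed — term : T3
ordered: ✗, n never used (weakening)
linear: ✗, n never used (weakening)
affine: ✓, e, b, n: no repeats, contraction unneeded
relevant: ✗, n never used (weakening)
unrestricted: ✓, well-typed at T3; no restrictions here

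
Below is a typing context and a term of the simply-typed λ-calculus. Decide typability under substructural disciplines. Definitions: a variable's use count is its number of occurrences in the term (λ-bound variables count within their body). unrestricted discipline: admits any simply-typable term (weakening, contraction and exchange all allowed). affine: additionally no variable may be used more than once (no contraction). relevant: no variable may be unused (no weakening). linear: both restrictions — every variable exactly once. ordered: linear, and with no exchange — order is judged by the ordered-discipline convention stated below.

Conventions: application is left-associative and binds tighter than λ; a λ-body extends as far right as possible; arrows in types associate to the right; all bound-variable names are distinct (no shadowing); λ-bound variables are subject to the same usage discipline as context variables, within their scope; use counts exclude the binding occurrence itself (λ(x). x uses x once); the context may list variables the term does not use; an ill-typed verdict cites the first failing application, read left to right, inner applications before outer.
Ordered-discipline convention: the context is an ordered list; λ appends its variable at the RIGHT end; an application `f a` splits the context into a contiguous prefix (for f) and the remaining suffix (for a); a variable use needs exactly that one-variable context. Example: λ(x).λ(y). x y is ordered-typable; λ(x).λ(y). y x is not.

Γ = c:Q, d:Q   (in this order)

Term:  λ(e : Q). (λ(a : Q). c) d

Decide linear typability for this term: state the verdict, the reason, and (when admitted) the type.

no — e, a left unused
usage: c ×1, d ×1, e (bound) ×0, a (bound) ×0
uses in reading order: c, d
typing: ✓ — Q → Q
across the five disciplines: ordered ✗; linear ✗; affine ✓; relevant ✗; unrestricted ✓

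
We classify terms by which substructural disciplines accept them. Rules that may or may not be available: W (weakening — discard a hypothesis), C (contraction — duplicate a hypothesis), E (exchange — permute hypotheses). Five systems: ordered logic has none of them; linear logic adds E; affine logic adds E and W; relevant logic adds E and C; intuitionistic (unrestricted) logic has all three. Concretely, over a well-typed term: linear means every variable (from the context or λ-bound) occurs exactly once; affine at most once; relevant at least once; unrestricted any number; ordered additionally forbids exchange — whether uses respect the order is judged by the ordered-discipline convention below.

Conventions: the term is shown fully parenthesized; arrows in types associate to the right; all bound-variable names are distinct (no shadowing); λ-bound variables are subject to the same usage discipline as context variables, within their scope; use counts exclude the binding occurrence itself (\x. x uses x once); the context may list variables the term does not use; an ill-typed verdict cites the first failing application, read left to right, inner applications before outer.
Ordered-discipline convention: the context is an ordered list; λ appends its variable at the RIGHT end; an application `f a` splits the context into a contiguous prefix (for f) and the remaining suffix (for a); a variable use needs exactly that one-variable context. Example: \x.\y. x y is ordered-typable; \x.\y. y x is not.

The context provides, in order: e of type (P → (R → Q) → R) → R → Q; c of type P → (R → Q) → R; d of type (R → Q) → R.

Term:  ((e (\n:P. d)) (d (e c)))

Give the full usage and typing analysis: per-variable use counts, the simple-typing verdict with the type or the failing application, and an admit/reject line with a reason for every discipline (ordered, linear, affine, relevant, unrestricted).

use counts: e=2; c=1; d=2; n [bound]=0
use order (left to right): e, d, d, e, c
typing: well-typed — term : Q
ordered: ✗, needs contraction — e ×2, d ×2; n left unused
linear: ✗, needs contraction — e ×2, d ×2; n left unused
affine: ✗, needs contraction — e ×2, d ×2
relevant: ✗, n left unused
unrestricted: ✓, typability at Q is all that's needed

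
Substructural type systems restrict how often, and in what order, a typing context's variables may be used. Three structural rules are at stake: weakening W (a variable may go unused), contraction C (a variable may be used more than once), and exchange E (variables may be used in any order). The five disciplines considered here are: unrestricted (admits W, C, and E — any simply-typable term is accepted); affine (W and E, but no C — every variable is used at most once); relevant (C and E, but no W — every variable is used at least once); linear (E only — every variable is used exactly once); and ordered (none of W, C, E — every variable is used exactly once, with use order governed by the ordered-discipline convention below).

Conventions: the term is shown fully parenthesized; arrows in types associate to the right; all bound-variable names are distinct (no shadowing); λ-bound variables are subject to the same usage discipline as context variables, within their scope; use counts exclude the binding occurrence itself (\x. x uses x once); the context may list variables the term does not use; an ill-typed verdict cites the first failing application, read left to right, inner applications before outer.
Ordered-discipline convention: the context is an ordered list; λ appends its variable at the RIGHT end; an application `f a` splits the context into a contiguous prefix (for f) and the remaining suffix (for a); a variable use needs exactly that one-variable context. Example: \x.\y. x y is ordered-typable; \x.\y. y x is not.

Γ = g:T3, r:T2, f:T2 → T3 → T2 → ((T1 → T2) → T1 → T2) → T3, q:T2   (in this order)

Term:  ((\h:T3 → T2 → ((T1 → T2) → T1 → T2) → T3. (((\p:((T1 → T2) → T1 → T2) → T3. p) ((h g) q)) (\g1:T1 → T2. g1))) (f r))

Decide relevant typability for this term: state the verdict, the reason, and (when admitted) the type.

yes — none of g, r, f, q, h, p, g1 goes unused; term : T3
use counts: g: 1, r: 1, f: 1, q: 1, h (λ-bound): 1, p (λ-bound): 1, g1 (λ-bound): 1
uses in reading order: p, h, g, q, g1, f, r
typing: the term checks, with type T3
all disciplines: ordered ✗; linear ✓; affine ✓; relevant ✓; unrestricted ✓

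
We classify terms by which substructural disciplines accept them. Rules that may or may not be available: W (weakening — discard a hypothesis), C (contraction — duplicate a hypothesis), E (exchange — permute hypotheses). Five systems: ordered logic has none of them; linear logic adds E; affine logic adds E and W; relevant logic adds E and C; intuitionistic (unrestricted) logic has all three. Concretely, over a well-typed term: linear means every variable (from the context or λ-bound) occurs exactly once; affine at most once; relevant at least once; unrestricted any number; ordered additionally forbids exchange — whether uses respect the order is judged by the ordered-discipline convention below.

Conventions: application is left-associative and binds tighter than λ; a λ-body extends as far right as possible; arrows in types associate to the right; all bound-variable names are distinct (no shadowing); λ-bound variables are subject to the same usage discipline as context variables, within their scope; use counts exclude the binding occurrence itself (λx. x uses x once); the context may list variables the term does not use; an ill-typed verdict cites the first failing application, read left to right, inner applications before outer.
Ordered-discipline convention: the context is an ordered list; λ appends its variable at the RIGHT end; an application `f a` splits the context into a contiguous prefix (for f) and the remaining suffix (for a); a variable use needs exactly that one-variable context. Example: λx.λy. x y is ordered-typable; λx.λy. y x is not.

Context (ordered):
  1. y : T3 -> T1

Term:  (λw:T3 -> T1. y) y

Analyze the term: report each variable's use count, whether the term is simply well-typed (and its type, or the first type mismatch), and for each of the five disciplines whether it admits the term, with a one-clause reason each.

use counts: y: 2×; w (bound): 0×
uses in reading order: y, y
typing: ✓ — T3 -> T1
ordered ✗ (uses contraction: y ×2; w left unused)
linear ✗ (uses contraction: y ×2; w left unused)
affine ✗ (uses contraction: y ×2)
relevant ✗ (w left unused)
unrestricted ✓ (well-typed at T3 -> T1; no restrictions here)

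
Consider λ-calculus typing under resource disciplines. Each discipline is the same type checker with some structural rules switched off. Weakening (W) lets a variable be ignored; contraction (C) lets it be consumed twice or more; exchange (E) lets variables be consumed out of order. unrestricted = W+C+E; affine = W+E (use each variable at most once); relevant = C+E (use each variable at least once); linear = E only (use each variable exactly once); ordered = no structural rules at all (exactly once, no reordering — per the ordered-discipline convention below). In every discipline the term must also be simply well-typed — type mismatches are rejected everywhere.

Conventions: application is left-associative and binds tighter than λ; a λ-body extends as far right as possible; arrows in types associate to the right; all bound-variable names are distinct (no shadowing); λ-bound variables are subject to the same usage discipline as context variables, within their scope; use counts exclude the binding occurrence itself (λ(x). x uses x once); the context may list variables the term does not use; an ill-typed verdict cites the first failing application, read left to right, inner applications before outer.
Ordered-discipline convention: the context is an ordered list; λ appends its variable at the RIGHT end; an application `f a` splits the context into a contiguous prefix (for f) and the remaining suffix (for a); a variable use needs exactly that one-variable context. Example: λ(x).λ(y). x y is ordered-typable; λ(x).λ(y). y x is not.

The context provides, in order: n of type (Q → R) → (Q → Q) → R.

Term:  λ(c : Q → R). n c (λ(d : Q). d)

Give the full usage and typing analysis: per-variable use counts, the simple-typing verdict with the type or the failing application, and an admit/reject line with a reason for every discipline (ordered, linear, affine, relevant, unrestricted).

usage: n: 1, c [bound]: 1, d [bound]: 1
left-to-right use order: n, c, d
typing: ✓ — (Q → R) → R
ordered ✓ (n, c, d: once each, no exchange needed)
linear ✓ (n, c, d: one use apiece)
affine ✓ (no duplicate uses among n, c, d)
relevant ✓ (none of n, c, d goes unused)
unrestricted ✓ (simply typable at (Q → R) → R; W, C, E all held)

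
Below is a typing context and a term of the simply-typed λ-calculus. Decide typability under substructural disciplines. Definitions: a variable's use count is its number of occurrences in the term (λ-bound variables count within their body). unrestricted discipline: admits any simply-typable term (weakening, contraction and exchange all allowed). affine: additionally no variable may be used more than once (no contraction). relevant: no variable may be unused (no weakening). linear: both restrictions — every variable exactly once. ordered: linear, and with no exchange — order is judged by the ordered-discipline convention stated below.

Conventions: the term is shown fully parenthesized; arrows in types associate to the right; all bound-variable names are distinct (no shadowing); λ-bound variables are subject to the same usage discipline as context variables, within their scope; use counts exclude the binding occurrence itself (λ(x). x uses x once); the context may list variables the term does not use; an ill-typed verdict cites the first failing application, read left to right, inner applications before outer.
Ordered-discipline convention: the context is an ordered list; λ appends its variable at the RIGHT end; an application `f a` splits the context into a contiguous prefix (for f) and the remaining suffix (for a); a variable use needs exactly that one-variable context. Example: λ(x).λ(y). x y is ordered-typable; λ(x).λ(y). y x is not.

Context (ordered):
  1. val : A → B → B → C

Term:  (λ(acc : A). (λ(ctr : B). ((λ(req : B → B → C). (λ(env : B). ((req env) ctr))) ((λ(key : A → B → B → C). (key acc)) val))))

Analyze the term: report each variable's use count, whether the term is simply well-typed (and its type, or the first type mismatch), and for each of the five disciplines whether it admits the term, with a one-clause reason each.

use counts: val: 1, acc (λ-bound): 1, ctr (λ-bound): 1, req (λ-bound): 1, env (λ-bound): 1, key (λ-bound): 1
order of uses: req, env, ctr, key, acc, val
typing: well-typed — term : A → B → B → C
ordered: ✗ — needs exchange: uses follow req, env, ctr, key, acc, val
linear: ✓ — exactly-once usage across val, acc, ctr, req, env, key
affine: ✓ — at most one use each (val, acc, ctr, req, env, key)
relevant: ✓ — val, acc, ctr, req, env, key: all used, weakening unneeded
unrestricted: ✓ — typability at A → B → B → C is all that's needed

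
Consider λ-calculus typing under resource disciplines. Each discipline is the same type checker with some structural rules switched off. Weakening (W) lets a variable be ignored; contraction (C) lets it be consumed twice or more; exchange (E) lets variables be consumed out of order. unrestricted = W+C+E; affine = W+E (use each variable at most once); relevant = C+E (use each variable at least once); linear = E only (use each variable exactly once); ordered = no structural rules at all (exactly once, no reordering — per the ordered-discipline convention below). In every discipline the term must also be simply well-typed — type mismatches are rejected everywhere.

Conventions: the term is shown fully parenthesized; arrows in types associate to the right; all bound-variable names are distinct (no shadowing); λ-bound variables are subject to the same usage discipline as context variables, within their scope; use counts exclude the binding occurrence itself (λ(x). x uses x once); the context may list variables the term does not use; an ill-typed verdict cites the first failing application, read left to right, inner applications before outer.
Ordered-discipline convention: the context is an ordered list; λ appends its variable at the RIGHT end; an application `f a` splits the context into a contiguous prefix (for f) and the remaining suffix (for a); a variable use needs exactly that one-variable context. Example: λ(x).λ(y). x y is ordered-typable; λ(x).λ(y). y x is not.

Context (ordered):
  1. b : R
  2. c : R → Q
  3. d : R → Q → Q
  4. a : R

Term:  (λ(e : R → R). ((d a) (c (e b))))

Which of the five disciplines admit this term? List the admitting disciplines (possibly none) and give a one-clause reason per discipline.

admitting disciplines: linear, affine, relevant, unrestricted
counts: b: 1; c: 1; d: 1; a: 1; e (bound): 1
order of uses: d, a, c, e, b
typing: the term checks, with type (R → R) → Q
ordered: ✗, no contiguous prefix/suffix split fits d, a, c, e, b
linear: ✓, single use per variable (b, c, d, a, e)
affine: ✓, b, c, d, a, e: no repeats, contraction unneeded
relevant: ✓, b, c, d, a, e: all used, weakening unneeded
unrestricted: ✓, type-checks ((R → R) → Q) and nothing is barred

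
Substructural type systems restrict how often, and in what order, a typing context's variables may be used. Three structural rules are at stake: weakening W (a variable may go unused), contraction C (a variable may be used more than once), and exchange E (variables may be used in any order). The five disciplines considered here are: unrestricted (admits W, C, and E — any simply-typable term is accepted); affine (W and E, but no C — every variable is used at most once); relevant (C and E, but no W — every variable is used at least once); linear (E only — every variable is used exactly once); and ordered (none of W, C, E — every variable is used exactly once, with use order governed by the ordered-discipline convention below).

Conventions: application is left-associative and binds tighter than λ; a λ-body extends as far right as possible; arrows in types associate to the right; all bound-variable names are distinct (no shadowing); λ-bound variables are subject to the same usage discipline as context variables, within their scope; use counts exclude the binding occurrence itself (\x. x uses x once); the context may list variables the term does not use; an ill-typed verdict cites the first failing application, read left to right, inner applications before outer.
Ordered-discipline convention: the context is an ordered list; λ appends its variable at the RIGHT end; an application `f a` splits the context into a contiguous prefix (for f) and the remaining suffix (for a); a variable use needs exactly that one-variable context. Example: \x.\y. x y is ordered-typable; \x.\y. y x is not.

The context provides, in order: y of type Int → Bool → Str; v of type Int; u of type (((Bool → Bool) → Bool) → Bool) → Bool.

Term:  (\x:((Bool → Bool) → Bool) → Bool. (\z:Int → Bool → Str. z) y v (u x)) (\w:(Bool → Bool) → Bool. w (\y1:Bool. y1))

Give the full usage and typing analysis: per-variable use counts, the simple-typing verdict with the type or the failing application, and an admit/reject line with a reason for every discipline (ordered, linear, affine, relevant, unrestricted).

variable uses: y ×1; v ×1; u ×1; x (λ-bound) ×1; z (λ-bound) ×1; w (λ-bound) ×1; y1 (λ-bound) ×1
order of uses: z, y, v, u, x, w, y1
typing: well-typed — term : Str
ordered: ✓, single-use (y, v, u, x, z, w, y1), ordered derivation ok
linear: ✓, y, v, u, x, z, w, y1: one use apiece
affine: ✓, at most one use each (y, v, u, x, z, w, y1)
relevant: ✓, at least one use each (y, v, u, x, z, w, y1)
unrestricted: ✓, well-typed at Str; no restrictions here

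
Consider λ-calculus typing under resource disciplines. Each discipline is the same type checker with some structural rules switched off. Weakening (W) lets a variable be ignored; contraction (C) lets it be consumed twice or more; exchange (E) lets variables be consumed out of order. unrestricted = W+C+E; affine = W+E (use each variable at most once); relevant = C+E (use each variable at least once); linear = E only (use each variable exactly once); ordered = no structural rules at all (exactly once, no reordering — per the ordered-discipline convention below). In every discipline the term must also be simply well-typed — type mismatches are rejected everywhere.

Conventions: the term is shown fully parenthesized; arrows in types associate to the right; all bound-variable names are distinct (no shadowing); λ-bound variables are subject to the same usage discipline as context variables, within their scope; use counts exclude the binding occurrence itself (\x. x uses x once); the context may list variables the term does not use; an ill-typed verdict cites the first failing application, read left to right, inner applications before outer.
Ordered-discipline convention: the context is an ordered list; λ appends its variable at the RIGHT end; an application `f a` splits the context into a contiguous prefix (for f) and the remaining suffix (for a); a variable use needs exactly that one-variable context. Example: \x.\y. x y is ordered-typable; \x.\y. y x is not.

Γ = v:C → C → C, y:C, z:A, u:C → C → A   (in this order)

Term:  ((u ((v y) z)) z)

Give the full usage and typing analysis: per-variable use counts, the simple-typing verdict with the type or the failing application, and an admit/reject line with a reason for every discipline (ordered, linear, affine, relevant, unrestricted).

variable uses: v=1; y=1; z=2; u=1
uses in reading order: u, v, y, z, z
typing: ill-typed: argument of type A where C is required
ordered ✗ (a type mismatch blocks all five)
linear ✗ (the type mismatch rejects it)
affine ✗ (not simply typable)
relevant ✗ (fails simple typing)
unrestricted ✗ (a type mismatch blocks all five)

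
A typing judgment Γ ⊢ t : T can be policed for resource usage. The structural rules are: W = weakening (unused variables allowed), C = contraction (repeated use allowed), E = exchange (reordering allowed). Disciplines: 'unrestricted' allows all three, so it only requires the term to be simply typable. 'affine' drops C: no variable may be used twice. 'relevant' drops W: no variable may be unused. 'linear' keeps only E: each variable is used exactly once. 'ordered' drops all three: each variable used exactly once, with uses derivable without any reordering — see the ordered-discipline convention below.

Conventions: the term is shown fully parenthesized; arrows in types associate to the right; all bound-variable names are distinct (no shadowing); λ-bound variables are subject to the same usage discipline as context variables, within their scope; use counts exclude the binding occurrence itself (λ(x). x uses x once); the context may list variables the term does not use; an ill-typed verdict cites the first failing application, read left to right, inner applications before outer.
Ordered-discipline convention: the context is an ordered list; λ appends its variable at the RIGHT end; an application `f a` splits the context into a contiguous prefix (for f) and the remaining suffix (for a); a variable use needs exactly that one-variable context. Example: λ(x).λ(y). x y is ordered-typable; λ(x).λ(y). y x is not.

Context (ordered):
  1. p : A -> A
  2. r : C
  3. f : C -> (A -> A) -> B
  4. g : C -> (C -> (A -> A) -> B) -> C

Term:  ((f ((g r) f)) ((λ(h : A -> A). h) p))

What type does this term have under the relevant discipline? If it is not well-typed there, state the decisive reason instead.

term : B
variable uses: p ×1; r ×1; f ×2; g ×1; h [bound] ×1
order of uses: f, g, r, f, h, p
typing: ✓ — B
all disciplines: ordered ✗ · linear ✗ · affine ✗ · relevant ✓ · unrestricted ✓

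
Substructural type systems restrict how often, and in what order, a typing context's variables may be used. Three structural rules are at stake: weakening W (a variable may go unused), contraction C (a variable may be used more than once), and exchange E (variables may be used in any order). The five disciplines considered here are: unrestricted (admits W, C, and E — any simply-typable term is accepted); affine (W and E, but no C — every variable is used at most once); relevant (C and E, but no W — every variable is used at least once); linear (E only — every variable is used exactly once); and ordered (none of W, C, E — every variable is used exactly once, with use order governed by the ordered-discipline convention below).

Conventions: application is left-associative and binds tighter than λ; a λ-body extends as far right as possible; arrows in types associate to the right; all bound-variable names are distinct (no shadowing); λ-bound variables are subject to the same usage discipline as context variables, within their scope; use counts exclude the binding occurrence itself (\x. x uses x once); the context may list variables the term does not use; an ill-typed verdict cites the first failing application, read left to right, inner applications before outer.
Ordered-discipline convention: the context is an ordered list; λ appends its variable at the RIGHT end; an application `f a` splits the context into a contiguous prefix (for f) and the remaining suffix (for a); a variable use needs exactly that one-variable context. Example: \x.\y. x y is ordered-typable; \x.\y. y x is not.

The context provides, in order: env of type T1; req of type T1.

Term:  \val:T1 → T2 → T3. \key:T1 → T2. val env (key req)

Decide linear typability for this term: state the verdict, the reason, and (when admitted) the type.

yes — exactly-once usage across env, req, val, key; term : (T1 → T2 → T3) → (T1 → T2) → T3
counts: env: 1×, req: 1×, val (bound): 1×, key (bound): 1×
order of uses: val, env, key, req
typing: well-typed — term : (T1 → T2 → T3) → (T1 → T2) → T3
across the five disciplines: ordered ✗, linear ✓, affine ✓, relevant ✓, unrestricted ✓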